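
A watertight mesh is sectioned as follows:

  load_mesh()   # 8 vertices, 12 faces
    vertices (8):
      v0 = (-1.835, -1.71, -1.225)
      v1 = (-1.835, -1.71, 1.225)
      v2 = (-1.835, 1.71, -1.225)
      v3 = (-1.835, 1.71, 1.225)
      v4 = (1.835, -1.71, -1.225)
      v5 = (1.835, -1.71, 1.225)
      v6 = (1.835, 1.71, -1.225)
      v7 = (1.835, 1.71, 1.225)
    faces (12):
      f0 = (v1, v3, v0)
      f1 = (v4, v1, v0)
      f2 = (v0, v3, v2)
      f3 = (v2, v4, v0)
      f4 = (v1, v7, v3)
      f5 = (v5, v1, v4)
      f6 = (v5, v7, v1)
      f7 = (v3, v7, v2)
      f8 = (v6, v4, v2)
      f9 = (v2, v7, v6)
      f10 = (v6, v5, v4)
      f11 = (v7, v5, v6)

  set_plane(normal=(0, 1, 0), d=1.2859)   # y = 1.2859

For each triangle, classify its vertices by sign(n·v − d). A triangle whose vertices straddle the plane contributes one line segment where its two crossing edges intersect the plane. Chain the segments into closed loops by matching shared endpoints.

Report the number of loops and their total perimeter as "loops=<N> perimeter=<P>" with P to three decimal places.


loops=1 perimeter=12.240

Straddling triangles (8 of 12):
  (v1,v3,v0) [-+-] → (-1.835, 1.2859, 1.225)–(-1.835, 1.2859, 0.921186)  len=0.3038
  (v0,v3,v2) [-++] → (-1.835, 1.2859, 0.921186)–(-1.835, 1.2859, -1.225)  len=2.1462
  (v2,v4,v0) [+--] → (-1.3799, 1.2859, -1.225)–(-1.835, 1.2859, -1.225)  len=0.4551
  (v1,v7,v3) [-++] → (1.3799, 1.2859, 1.225)–(-1.835, 1.2859, 1.225)  len=3.2149
  (v5,v7,v1) [-+-] → (1.835, 1.2859, 1.225)–(1.3799, 1.2859, 1.225)  len=0.4551
  (v6,v4,v2) [+-+] → (1.835, 1.2859, -1.225)–(-1.3799, 1.2859, -1.225)  len=3.2149
  (v6,v5,v4) [+--] → (1.835, 1.2859, -0.921186)–(1.835, 1.2859, -1.225)  len=0.3038
  (v7,v5,v6) [+-+] → (1.835, 1.2859, 1.225)–(1.835, 1.2859, -0.921186)  len=2.1462

Chained into 1 loop(s):
  loop 1: 8 segments, perimeter = 12.2400
Total perimeter = 12.240


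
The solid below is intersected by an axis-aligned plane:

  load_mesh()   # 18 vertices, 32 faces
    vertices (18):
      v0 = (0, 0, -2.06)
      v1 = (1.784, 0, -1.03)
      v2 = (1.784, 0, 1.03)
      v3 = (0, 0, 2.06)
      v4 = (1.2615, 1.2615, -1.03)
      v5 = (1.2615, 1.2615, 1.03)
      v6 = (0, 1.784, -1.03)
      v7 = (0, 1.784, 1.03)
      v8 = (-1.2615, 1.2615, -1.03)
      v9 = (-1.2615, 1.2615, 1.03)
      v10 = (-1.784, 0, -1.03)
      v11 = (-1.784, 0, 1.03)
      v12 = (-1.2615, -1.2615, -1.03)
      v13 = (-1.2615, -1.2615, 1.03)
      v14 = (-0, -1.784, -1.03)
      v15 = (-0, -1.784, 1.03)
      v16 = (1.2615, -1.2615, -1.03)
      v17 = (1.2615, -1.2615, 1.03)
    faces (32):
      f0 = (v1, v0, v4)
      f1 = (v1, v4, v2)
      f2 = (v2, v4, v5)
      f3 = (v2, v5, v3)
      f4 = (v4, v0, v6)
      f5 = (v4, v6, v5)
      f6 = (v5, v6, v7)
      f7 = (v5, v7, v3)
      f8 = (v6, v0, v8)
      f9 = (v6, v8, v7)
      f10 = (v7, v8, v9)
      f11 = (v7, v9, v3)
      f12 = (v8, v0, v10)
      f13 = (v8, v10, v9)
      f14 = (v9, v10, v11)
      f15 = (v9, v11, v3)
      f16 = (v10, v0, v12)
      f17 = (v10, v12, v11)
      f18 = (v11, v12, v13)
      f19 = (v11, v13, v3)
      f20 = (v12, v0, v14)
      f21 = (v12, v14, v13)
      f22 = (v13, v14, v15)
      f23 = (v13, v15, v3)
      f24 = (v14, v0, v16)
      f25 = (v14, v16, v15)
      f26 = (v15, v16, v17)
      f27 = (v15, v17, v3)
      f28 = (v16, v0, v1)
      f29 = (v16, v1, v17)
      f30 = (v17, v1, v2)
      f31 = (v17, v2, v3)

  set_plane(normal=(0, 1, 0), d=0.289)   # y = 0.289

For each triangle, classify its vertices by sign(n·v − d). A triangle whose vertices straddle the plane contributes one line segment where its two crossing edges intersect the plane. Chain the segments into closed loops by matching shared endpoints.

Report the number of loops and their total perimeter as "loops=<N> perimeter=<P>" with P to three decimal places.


Straddling triangles (12 of 32):
  (v1,v0,v4) [--+] → (0.289, 0.289, -1.82403)–(1.6643, 0.289, -1.03)  len=1.5881
  (v1,v4,v2) [-+-] → (1.6643, 0.289, -1.03)–(1.6643, 0.289, 0.55807)  len=1.5881
  (v2,v4,v5) [-++] → (1.6643, 0.289, 0.55807)–(1.6643, 0.289, 1.03)  len=0.4719
  (v2,v5,v3) [-+-] → (1.6643, 0.289, 1.03)–(0.289, 0.289, 1.82403)  len=1.5881
  (v4,v0,v6) [+-+] → (0.289, 0.289, -1.82403)–(0, 0.289, -1.89314)  len=0.2971
  (v5,v7,v3) [++-] → (0, 0.289, 1.89314)–(0.289, 0.289, 1.82403)  len=0.2971
  (v6,v0,v8) [+-+] → (0, 0.289, -1.89314)–(-0.289, 0.289, -1.82403)  len=0.2971
  (v7,v9,v3) [++-] → (-0.289, 0.289, 1.82403)–(0, 0.289, 1.89314)  len=0.2971
  (v8,v0,v10) [+--] → (-0.289, 0.289, -1.82403)–(-1.6643, 0.289, -1.03)  len=1.5881
  (v8,v10,v9) [+-+] → (-1.6643, 0.289, -1.03)–(-1.6643, 0.289, -0.55807)  len=0.4719
  (v9,v10,v11) [+--] → (-1.6643, 0.289, -0.55807)–(-1.6643, 0.289, 1.03)  len=1.5881
  (v9,v11,v3) [+--] → (-1.6643, 0.289, 1.03)–(-0.289, 0.289, 1.82403)  len=1.5881

Chained into 1 loop(s):
  loop 1: 12 segments, perimeter = 11.6608
Total perimeter = 11.661

loops=1 perimeter=11.661


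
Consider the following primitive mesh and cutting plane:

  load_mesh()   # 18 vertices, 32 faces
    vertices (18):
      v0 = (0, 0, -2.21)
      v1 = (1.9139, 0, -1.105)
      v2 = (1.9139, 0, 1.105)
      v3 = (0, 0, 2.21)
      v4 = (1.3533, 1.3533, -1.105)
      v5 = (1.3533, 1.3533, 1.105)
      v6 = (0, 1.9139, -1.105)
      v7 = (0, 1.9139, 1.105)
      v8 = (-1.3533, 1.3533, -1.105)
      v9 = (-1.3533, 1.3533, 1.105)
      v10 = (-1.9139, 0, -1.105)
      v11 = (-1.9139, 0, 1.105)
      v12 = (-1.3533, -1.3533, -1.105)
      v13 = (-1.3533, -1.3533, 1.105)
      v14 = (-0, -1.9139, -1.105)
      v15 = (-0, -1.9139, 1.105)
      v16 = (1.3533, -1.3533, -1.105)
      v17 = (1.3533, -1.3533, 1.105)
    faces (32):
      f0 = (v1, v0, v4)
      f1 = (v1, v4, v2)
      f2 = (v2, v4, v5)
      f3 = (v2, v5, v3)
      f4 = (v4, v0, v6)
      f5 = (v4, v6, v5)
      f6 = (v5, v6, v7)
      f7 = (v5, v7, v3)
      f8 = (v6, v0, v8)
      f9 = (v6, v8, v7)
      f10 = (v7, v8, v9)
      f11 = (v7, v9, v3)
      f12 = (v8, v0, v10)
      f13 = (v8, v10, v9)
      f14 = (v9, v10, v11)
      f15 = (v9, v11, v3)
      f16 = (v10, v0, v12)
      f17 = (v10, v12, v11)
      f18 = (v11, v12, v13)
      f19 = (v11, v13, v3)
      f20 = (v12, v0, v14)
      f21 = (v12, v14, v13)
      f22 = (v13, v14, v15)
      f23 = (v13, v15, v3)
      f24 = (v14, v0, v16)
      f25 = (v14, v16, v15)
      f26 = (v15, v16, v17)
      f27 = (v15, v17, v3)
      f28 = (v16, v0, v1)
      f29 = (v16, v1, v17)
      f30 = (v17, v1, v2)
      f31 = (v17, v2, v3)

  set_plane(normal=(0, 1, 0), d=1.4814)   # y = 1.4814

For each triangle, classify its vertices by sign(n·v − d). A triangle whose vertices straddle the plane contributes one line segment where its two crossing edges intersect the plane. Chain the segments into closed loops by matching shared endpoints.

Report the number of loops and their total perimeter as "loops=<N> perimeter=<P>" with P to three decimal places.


Straddling triangles (8 of 32):
  (v4,v0,v6) [--+] → (0, 1.4814, -1.35471)–(1.04406, 1.4814, -1.105)  len=1.0735
  (v4,v6,v5) [-+-] → (1.04406, 1.4814, -1.105)–(1.04406, 1.4814, 0.600004)  len=1.7050
  (v5,v6,v7) [-++] → (1.04406, 1.4814, 0.600004)–(1.04406, 1.4814, 1.105)  len=0.5050
  (v5,v7,v3) [-+-] → (1.04406, 1.4814, 1.105)–(0, 1.4814, 1.35471)  len=1.0735
  (v6,v0,v8) [+--] → (0, 1.4814, -1.35471)–(-1.04406, 1.4814, -1.105)  len=1.0735
  (v6,v8,v7) [+-+] → (-1.04406, 1.4814, -1.105)–(-1.04406, 1.4814, -0.600004)  len=0.5050
  (v7,v8,v9) [+--] → (-1.04406, 1.4814, -0.600004)–(-1.04406, 1.4814, 1.105)  len=1.7050
  (v7,v9,v3) [+--] → (-1.04406, 1.4814, 1.105)–(0, 1.4814, 1.35471)  len=1.0735

Chained into 1 loop(s):
  loop 1: 8 segments, perimeter = 8.7140
Total perimeter = 8.714

loops=1 perimeter=8.714


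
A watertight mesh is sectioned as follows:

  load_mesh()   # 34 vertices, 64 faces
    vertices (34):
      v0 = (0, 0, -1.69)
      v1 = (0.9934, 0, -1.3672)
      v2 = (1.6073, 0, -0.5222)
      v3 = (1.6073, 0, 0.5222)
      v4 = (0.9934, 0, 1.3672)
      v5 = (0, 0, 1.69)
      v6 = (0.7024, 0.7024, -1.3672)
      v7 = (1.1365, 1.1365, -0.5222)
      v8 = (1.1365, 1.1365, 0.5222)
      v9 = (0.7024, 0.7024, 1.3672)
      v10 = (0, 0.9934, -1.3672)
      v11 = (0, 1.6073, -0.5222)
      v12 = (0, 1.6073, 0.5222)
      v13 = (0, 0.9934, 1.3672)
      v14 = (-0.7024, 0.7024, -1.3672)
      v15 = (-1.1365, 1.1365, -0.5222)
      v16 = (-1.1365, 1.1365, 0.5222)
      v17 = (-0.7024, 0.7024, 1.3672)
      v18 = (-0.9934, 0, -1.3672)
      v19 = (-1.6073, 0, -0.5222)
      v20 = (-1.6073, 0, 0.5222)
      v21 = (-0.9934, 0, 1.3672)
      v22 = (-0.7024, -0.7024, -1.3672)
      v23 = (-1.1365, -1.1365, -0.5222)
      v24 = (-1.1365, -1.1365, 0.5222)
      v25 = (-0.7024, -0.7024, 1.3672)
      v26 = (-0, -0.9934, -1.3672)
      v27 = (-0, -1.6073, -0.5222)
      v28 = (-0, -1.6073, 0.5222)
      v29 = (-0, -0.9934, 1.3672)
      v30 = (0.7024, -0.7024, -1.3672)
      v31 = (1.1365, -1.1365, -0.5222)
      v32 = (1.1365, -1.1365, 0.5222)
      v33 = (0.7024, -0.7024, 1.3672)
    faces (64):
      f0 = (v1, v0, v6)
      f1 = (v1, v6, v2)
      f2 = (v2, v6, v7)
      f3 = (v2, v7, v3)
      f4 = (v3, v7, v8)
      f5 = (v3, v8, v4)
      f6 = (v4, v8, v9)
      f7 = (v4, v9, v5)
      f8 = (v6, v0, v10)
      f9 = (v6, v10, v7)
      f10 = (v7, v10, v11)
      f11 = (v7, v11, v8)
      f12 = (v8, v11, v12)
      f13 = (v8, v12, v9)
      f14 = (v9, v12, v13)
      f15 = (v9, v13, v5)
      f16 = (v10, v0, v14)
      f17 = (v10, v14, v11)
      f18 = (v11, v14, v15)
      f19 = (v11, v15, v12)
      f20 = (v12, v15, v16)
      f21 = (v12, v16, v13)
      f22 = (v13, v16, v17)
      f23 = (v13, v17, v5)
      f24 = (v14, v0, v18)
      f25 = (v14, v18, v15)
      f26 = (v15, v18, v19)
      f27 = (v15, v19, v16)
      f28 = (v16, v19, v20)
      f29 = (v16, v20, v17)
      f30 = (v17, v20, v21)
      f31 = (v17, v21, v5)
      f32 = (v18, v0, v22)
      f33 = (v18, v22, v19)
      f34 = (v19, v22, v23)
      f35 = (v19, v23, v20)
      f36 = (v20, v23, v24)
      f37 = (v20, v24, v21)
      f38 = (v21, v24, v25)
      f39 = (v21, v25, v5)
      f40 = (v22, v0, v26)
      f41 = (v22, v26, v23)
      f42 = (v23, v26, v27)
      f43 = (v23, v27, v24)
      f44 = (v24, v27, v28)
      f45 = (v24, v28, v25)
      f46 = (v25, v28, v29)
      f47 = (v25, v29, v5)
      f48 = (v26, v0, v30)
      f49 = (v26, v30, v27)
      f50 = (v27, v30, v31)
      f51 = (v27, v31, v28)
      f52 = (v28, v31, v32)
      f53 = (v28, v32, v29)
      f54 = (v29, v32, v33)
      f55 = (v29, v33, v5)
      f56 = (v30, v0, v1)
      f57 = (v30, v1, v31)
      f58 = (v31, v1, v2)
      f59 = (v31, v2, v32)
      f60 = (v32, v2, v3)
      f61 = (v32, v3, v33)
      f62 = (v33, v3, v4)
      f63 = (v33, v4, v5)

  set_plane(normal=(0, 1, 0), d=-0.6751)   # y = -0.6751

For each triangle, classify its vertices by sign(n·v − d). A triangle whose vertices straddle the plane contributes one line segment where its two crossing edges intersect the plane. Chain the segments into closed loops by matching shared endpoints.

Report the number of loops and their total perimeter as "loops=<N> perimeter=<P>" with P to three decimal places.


Straddling triangles (20 of 64):
  (v18,v0,v22) [++-] → (-0.6751, -0.6751, -1.37975)–(-0.71371, -0.6751, -1.3672)  len=0.0406
  (v18,v22,v19) [+-+] → (-0.71371, -0.6751, -1.3672)–(-0.737571, -0.6751, -1.33436)  len=0.0406
  (v19,v22,v23) [+--] → (-0.737571, -0.6751, -1.33436)–(-1.32764, -0.6751, -0.5222)  len=1.0039
  (v19,v23,v20) [+-+] → (-1.32764, -0.6751, -0.5222)–(-1.32764, -0.6751, -0.0981911)  len=0.4240
  (v20,v23,v24) [+--] → (-1.32764, -0.6751, -0.0981911)–(-1.32764, -0.6751, 0.5222)  len=0.6204
  (v20,v24,v21) [+-+] → (-1.32764, -0.6751, 0.5222)–(-1.0784, -0.6751, 0.865256)  len=0.4240
  (v21,v24,v25) [+--] → (-1.0784, -0.6751, 0.865256)–(-0.71371, -0.6751, 1.3672)  len=0.6204
  (v21,v25,v5) [+-+] → (-0.71371, -0.6751, 1.3672)–(-0.6751, -0.6751, 1.37975)  len=0.0406
  (v22,v0,v26) [-+-] → (-0.6751, -0.6751, -1.37975)–(0, -0.6751, -1.47063)  len=0.6812
  (v25,v29,v5) [--+] → (0, -0.6751, 1.47063)–(-0.6751, -0.6751, 1.37975)  len=0.6812
  (v26,v0,v30) [-+-] → (0, -0.6751, -1.47063)–(0.6751, -0.6751, -1.37975)  len=0.6812
  (v29,v33,v5) [--+] → (0.6751, -0.6751, 1.37975)–(0, -0.6751, 1.47063)  len=0.6812
  (v30,v0,v1) [-++] → (0.6751, -0.6751, -1.37975)–(0.71371, -0.6751, -1.3672)  len=0.0406
  (v30,v1,v31) [-+-] → (0.71371, -0.6751, -1.3672)–(1.0784, -0.6751, -0.865256)  len=0.6204
  (v31,v1,v2) [-++] → (1.0784, -0.6751, -0.865256)–(1.32764, -0.6751, -0.5222)  len=0.4240
  (v31,v2,v32) [-+-] → (1.32764, -0.6751, -0.5222)–(1.32764, -0.6751, 0.0981911)  len=0.6204
  (v32,v2,v3) [-++] → (1.32764, -0.6751, 0.0981911)–(1.32764, -0.6751, 0.5222)  len=0.4240
  (v32,v3,v33) [-+-] → (1.32764, -0.6751, 0.5222)–(0.737571, -0.6751, 1.33436)  len=1.0039
  (v33,v3,v4) [-++] → (0.737571, -0.6751, 1.33436)–(0.71371, -0.6751, 1.3672)  len=0.0406
  (v33,v4,v5) [-++] → (0.71371, -0.6751, 1.3672)–(0.6751, -0.6751, 1.37975)  len=0.0406

Chained into 1 loop(s):
  loop 1: 20 segments, perimeter = 9.1539
Total perimeter = 9.154

loops=1 perimeter=9.154


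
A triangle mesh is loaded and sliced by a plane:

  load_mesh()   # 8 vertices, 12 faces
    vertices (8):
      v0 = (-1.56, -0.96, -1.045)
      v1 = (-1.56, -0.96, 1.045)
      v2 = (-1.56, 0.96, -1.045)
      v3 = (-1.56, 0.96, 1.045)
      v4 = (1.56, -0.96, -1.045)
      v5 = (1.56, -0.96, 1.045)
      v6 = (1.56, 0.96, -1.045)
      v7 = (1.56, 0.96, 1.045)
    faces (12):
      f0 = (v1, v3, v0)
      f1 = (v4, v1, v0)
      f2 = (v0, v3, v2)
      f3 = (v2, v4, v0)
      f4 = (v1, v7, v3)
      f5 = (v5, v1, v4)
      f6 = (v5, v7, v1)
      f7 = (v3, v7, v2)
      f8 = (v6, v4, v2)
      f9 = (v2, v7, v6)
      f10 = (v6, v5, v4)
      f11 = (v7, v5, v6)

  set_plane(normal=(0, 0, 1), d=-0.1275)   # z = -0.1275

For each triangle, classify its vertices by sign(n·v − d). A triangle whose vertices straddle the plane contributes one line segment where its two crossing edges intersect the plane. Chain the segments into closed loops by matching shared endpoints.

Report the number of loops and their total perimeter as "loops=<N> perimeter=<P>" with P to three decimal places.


Straddling triangles (8 of 12):
  (v1,v3,v0) [++-] → (-1.56, -0.117129, -0.1275)–(-1.56, -0.96, -0.1275)  len=0.8429
  (v4,v1,v0) [-+-] → (0.190335, -0.96, -0.1275)–(-1.56, -0.96, -0.1275)  len=1.7503
  (v0,v3,v2) [-+-] → (-1.56, -0.117129, -0.1275)–(-1.56, 0.96, -0.1275)  len=1.0771
  (v5,v1,v4) [++-] → (0.190335, -0.96, -0.1275)–(1.56, -0.96, -0.1275)  len=1.3697
  (v3,v7,v2) [++-] → (-0.190335, 0.96, -0.1275)–(-1.56, 0.96, -0.1275)  len=1.3697
  (v2,v7,v6) [-+-] → (-0.190335, 0.96, -0.1275)–(1.56, 0.96, -0.1275)  len=1.7503
  (v6,v5,v4) [-+-] → (1.56, 0.117129, -0.1275)–(1.56, -0.96, -0.1275)  len=1.0771
  (v7,v5,v6) [++-] → (1.56, 0.117129, -0.1275)–(1.56, 0.96, -0.1275)  len=0.8429

Chained into 1 loop(s):
  loop 1: 8 segments, perimeter = 10.0800
Total perimeter = 10.080

loops=1 perimeter=10.080


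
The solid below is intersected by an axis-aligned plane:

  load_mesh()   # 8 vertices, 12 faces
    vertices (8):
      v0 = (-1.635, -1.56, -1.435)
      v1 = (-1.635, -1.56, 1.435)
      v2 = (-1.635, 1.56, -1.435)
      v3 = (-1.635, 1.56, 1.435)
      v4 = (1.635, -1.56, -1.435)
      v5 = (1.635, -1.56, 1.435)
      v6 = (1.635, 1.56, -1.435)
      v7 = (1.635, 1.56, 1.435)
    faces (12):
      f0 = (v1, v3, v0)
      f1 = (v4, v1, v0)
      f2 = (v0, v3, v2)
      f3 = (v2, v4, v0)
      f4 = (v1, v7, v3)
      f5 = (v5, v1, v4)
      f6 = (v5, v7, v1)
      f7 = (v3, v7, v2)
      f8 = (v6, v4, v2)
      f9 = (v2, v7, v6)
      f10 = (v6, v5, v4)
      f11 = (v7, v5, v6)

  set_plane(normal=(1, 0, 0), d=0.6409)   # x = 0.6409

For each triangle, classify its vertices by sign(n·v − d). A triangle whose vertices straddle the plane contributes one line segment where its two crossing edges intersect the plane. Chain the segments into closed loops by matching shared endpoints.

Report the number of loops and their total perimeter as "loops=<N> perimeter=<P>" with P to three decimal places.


Straddling triangles (8 of 12):
  (v4,v1,v0) [+--] → (0.6409, -1.56, -0.562502)–(0.6409, -1.56, -1.435)  len=0.8725
  (v2,v4,v0) [-+-] → (0.6409, -0.611501, -1.435)–(0.6409, -1.56, -1.435)  len=0.9485
  (v1,v7,v3) [-+-] → (0.6409, 0.611501, 1.435)–(0.6409, 1.56, 1.435)  len=0.9485
  (v5,v1,v4) [+-+] → (0.6409, -1.56, 1.435)–(0.6409, -1.56, -0.562502)  len=1.9975
  (v5,v7,v1) [++-] → (0.6409, 0.611501, 1.435)–(0.6409, -1.56, 1.435)  len=2.1715
  (v3,v7,v2) [-+-] → (0.6409, 1.56, 1.435)–(0.6409, 1.56, 0.562502)  len=0.8725
  (v6,v4,v2) [++-] → (0.6409, -0.611501, -1.435)–(0.6409, 1.56, -1.435)  len=2.1715
  (v2,v7,v6) [-++] → (0.6409, 1.56, 0.562502)–(0.6409, 1.56, -1.435)  len=1.9975

Chained into 1 loop(s):
  loop 1: 8 segments, perimeter = 11.9800
Total perimeter = 11.980

loops=1 perimeter=11.980


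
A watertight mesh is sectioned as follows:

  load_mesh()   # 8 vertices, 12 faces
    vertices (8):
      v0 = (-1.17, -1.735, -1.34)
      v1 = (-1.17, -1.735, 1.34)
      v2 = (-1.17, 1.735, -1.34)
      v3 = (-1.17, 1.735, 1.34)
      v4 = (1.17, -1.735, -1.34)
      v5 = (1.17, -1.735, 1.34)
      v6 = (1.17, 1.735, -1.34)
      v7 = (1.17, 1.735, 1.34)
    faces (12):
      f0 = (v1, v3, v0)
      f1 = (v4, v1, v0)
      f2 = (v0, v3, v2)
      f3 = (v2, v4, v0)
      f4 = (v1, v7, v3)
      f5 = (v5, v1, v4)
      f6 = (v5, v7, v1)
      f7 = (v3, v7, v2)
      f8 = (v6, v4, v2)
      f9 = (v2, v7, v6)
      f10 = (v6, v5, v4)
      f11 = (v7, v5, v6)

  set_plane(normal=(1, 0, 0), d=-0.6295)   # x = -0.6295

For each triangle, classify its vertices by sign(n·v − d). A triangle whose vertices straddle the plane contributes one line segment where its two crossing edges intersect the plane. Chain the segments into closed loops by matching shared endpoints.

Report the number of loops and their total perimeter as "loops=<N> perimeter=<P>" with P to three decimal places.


Straddling triangles (8 of 12):
  (v4,v1,v0) [+--] → (-0.6295, -1.735, 0.720966)–(-0.6295, -1.735, -1.34)  len=2.0610
  (v2,v4,v0) [-+-] → (-0.6295, 0.933489, -1.34)–(-0.6295, -1.735, -1.34)  len=2.6685
  (v1,v7,v3) [-+-] → (-0.6295, -0.933489, 1.34)–(-0.6295, 1.735, 1.34)  len=2.6685
  (v5,v1,v4) [+-+] → (-0.6295, -1.735, 1.34)–(-0.6295, -1.735, 0.720966)  len=0.6190
  (v5,v7,v1) [++-] → (-0.6295, -0.933489, 1.34)–(-0.6295, -1.735, 1.34)  len=0.8015
  (v3,v7,v2) [-+-] → (-0.6295, 1.735, 1.34)–(-0.6295, 1.735, -0.720966)  len=2.0610
  (v6,v4,v2) [++-] → (-0.6295, 0.933489, -1.34)–(-0.6295, 1.735, -1.34)  len=0.8015
  (v2,v7,v6) [-++] → (-0.6295, 1.735, -0.720966)–(-0.6295, 1.735, -1.34)  len=0.6190

Chained into 1 loop(s):
  loop 1: 8 segments, perimeter = 12.3000
Total perimeter = 12.300

loops=1 perimeter=12.300


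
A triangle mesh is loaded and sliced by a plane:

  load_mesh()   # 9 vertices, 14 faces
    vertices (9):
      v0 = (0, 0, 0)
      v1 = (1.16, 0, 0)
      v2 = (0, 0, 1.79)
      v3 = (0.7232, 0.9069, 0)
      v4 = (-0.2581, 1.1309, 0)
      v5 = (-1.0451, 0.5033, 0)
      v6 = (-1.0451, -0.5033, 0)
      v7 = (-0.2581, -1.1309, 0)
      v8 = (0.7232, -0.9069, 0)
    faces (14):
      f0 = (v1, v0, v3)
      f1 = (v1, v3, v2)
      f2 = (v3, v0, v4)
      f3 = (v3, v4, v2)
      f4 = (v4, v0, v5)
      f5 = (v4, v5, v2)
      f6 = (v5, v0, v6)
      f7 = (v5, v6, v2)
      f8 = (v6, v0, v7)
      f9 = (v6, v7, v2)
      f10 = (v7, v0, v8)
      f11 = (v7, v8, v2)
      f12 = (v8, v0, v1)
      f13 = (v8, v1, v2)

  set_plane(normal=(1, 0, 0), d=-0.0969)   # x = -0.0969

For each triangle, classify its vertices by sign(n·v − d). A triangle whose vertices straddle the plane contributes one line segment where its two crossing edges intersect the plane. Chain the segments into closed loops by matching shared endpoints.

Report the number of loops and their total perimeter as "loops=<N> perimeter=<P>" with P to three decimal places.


Straddling triangles (10 of 14):
  (v3,v0,v4) [++-] → (-0.0969, 0.42458, 0)–(-0.0969, 1.0941, 0)  len=0.6695
  (v3,v4,v2) [+-+] → (-0.0969, 1.0941, 0)–(-0.0969, 0.42458, 1.11797)  len=1.3031
  (v4,v0,v5) [-+-] → (-0.0969, 0.42458, 0)–(-0.0969, 0.0466652, 0)  len=0.3779
  (v4,v5,v2) [--+] → (-0.0969, 0.0466652, 1.62403)–(-0.0969, 0.42458, 1.11797)  len=0.6316
  (v5,v0,v6) [-+-] → (-0.0969, 0.0466652, 0)–(-0.0969, -0.0466652, 0)  len=0.0933
  (v5,v6,v2) [--+] → (-0.0969, -0.0466652, 1.62403)–(-0.0969, 0.0466652, 1.62403)  len=0.0933
  (v6,v0,v7) [-+-] → (-0.0969, -0.0466652, 0)–(-0.0969, -0.42458, 0)  len=0.3779
  (v6,v7,v2) [--+] → (-0.0969, -0.42458, 1.11797)–(-0.0969, -0.0466652, 1.62403)  len=0.6316
  (v7,v0,v8) [-++] → (-0.0969, -0.42458, 0)–(-0.0969, -1.0941, 0)  len=0.6695
  (v7,v8,v2) [-++] → (-0.0969, -1.0941, 0)–(-0.0969, -0.42458, 1.11797)  len=1.3031

Chained into 1 loop(s):
  loop 1: 10 segments, perimeter = 6.1510
Total perimeter = 6.151

loops=1 perimeter=6.151


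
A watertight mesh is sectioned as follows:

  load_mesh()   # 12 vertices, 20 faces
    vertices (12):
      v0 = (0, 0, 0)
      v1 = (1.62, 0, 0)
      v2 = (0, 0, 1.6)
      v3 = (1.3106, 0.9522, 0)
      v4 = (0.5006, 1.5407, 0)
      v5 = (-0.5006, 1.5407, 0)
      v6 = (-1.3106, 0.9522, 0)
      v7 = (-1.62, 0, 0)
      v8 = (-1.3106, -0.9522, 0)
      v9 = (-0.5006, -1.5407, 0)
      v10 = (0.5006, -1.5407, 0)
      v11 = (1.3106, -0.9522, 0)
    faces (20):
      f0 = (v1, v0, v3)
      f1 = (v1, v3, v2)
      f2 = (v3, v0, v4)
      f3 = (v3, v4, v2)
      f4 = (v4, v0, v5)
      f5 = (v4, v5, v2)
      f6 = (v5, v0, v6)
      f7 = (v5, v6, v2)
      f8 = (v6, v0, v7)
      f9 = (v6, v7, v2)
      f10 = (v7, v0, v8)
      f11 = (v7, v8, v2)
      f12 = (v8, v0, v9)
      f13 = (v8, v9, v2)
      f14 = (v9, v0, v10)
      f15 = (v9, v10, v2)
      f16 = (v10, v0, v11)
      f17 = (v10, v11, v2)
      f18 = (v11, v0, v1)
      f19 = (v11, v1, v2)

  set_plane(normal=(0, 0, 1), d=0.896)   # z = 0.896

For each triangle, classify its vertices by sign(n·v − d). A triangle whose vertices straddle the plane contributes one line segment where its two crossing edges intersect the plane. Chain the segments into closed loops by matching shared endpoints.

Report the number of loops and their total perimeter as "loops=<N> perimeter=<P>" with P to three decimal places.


Straddling triangles (10 of 20):
  (v1,v3,v2) [--+] → (0.576664, 0.418968, 0.896)–(0.7128, 0, 0.896)  len=0.4405
  (v3,v4,v2) [--+] → (0.220264, 0.677908, 0.896)–(0.576664, 0.418968, 0.896)  len=0.4405
  (v4,v5,v2) [--+] → (-0.220264, 0.677908, 0.896)–(0.220264, 0.677908, 0.896)  len=0.4405
  (v5,v6,v2) [--+] → (-0.576664, 0.418968, 0.896)–(-0.220264, 0.677908, 0.896)  len=0.4405
  (v6,v7,v2) [--+] → (-0.7128, 0, 0.896)–(-0.576664, 0.418968, 0.896)  len=0.4405
  (v7,v8,v2) [--+] → (-0.576664, -0.418968, 0.896)–(-0.7128, 0, 0.896)  len=0.4405
  (v8,v9,v2) [--+] → (-0.220264, -0.677908, 0.896)–(-0.576664, -0.418968, 0.896)  len=0.4405
  (v9,v10,v2) [--+] → (0.220264, -0.677908, 0.896)–(-0.220264, -0.677908, 0.896)  len=0.4405
  (v10,v11,v2) [--+] → (0.576664, -0.418968, 0.896)–(0.220264, -0.677908, 0.896)  len=0.4405
  (v11,v1,v2) [--+] → (0.7128, 0, 0.896)–(0.576664, -0.418968, 0.896)  len=0.4405

Chained into 1 loop(s):
  loop 1: 10 segments, perimeter = 4.4053
Total perimeter = 4.405

loops=1 perimeter=4.405


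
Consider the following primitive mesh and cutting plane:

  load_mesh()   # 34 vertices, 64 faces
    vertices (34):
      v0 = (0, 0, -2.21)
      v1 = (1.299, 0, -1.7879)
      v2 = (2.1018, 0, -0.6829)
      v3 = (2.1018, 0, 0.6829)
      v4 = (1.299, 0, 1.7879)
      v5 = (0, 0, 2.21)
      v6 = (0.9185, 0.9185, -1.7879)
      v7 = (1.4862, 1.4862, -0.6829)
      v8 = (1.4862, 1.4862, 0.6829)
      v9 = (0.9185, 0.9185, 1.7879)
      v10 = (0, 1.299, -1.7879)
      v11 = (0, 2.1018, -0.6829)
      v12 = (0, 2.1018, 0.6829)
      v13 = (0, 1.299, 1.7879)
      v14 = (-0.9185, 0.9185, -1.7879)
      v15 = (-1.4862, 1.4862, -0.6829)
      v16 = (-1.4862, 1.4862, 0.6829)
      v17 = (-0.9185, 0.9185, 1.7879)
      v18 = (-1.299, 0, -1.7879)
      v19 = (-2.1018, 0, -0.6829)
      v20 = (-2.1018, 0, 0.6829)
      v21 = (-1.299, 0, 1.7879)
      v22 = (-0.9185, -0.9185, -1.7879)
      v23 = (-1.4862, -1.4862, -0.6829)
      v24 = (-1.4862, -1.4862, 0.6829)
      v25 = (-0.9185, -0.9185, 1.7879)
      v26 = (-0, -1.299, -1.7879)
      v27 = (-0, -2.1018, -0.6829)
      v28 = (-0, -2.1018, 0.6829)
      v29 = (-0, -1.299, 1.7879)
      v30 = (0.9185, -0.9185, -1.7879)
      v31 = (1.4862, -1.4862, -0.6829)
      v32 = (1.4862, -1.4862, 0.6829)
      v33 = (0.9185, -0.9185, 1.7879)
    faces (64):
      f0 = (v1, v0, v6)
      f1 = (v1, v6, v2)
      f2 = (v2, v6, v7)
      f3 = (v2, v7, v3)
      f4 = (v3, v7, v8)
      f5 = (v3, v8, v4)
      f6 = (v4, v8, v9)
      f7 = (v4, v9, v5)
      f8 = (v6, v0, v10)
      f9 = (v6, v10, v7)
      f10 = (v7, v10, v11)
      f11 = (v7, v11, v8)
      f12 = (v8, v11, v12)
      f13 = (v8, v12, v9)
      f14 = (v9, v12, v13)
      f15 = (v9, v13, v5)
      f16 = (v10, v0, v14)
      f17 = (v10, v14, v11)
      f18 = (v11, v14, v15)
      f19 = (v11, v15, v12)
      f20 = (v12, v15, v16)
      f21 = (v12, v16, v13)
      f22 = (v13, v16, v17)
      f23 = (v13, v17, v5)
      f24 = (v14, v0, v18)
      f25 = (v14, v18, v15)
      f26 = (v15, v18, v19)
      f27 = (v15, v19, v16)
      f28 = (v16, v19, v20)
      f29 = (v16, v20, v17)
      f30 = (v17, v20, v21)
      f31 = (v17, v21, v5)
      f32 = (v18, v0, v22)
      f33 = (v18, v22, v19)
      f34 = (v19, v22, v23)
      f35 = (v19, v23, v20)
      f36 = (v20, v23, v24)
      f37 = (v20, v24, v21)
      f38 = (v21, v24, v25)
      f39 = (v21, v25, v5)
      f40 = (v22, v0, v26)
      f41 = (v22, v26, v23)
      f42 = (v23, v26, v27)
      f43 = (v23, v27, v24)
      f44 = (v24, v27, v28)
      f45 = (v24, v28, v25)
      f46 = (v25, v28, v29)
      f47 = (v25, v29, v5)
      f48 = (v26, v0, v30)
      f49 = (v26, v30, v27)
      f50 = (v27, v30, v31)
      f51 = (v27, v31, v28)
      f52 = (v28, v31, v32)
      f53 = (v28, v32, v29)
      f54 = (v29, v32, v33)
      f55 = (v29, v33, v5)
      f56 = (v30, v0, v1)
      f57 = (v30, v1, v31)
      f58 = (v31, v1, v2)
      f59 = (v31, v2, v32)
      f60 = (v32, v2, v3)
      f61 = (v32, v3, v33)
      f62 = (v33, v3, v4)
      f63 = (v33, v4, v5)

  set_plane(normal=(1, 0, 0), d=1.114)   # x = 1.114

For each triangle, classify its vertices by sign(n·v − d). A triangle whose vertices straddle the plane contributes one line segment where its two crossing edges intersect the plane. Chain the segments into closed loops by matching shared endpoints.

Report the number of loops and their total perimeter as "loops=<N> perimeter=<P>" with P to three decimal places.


Straddling triangles (20 of 64):
  (v1,v0,v6) [+--] → (1.114, 0, -1.84801)–(1.114, 0.446577, -1.7879)  len=0.4506
  (v1,v6,v2) [+-+] → (1.114, 0.446577, -1.7879)–(1.114, 0.766749, -1.60534)  len=0.3686
  (v2,v6,v7) [+-+] → (1.114, 0.766749, -1.60534)–(1.114, 1.114, -1.40737)  len=0.3997
  (v4,v8,v9) [++-] → (1.114, 1.114, 1.40737)–(1.114, 0.446577, 1.7879)  len=0.7683
  (v4,v9,v5) [+--] → (1.114, 0.446577, 1.7879)–(1.114, 0, 1.84801)  len=0.4506
  (v6,v10,v7) [--+] → (1.114, 1.43932, -0.959633)–(1.114, 1.114, -1.40737)  len=0.5534
  (v7,v10,v11) [+--] → (1.114, 1.43932, -0.959633)–(1.114, 1.64037, -0.6829)  len=0.3421
  (v7,v11,v8) [+-+] → (1.114, 1.64037, -0.6829)–(1.114, 1.64037, 0.340853)  len=1.0238
  (v8,v11,v12) [+--] → (1.114, 1.64037, 0.340853)–(1.114, 1.64037, 0.6829)  len=0.3420
  (v8,v12,v9) [+--] → (1.114, 1.64037, 0.6829)–(1.114, 1.114, 1.40737)  len=0.8955
  (v27,v30,v31) [--+] → (1.114, -1.114, -1.40737)–(1.114, -1.64037, -0.6829)  len=0.8955
  (v27,v31,v28) [-+-] → (1.114, -1.64037, -0.6829)–(1.114, -1.64037, -0.340853)  len=0.3420
  (v28,v31,v32) [-++] → (1.114, -1.64037, -0.340853)–(1.114, -1.64037, 0.6829)  len=1.0238
  (v28,v32,v29) [-+-] → (1.114, -1.64037, 0.6829)–(1.114, -1.43932, 0.959633)  len=0.3421
  (v29,v32,v33) [-+-] → (1.114, -1.43932, 0.959633)–(1.114, -1.114, 1.40737)  len=0.5534
  (v30,v0,v1) [--+] → (1.114, 0, -1.84801)–(1.114, -0.446577, -1.7879)  len=0.4506
  (v30,v1,v31) [-++] → (1.114, -0.446577, -1.7879)–(1.114, -1.114, -1.40737)  len=0.7683
  (v32,v3,v33) [++-] → (1.114, -0.766749, 1.60534)–(1.114, -1.114, 1.40737)  len=0.3997
  (v33,v3,v4) [-++] → (1.114, -0.766749, 1.60534)–(1.114, -0.446577, 1.7879)  len=0.3686
  (v33,v4,v5) [-+-] → (1.114, -0.446577, 1.7879)–(1.114, 0, 1.84801)  len=0.4506

Chained into 1 loop(s):
  loop 1: 20 segments, perimeter = 11.1891
Total perimeter = 11.189

loops=1 perimeter=11.189


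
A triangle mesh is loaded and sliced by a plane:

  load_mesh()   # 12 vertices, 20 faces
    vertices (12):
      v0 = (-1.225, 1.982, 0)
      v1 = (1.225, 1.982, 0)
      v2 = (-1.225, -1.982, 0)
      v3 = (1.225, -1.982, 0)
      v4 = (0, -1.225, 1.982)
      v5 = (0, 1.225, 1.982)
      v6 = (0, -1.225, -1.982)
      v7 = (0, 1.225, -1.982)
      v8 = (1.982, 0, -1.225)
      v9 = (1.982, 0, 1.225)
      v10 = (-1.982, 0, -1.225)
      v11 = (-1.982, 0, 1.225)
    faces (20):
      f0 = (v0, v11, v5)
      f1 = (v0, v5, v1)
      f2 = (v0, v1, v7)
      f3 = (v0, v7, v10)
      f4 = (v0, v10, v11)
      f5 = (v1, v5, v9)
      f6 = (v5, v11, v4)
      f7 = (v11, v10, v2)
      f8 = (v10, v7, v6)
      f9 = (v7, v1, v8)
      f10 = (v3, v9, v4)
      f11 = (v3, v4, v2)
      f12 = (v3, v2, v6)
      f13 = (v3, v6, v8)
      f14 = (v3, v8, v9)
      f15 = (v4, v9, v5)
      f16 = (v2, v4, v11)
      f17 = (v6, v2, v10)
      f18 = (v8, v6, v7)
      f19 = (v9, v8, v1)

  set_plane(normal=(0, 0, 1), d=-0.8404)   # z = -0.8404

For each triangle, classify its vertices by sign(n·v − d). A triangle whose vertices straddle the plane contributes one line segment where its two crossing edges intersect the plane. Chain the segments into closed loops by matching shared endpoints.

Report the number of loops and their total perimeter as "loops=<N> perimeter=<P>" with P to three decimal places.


loops=1 perimeter=11.363

Straddling triangles (10 of 20):
  (v0,v1,v7) [++-] → (0.70558, 1.66102, -0.8404)–(-0.70558, 1.66102, -0.8404)  len=1.4112
  (v0,v7,v10) [+--] → (-0.70558, 1.66102, -0.8404)–(-1.74433, 0.622267, -0.8404)  len=1.4690
  (v0,v10,v11) [+-+] → (-1.74433, 0.622267, -0.8404)–(-1.982, 0, -0.8404)  len=0.6661
  (v11,v10,v2) [+-+] → (-1.982, 0, -0.8404)–(-1.74433, -0.622267, -0.8404)  len=0.6661
  (v7,v1,v8) [-+-] → (0.70558, 1.66102, -0.8404)–(1.74433, 0.622267, -0.8404)  len=1.4690
  (v3,v2,v6) [++-] → (-0.70558, -1.66102, -0.8404)–(0.70558, -1.66102, -0.8404)  len=1.4112
  (v3,v6,v8) [+--] → (0.70558, -1.66102, -0.8404)–(1.74433, -0.622267, -0.8404)  len=1.4690
  (v3,v8,v9) [+-+] → (1.74433, -0.622267, -0.8404)–(1.982, 0, -0.8404)  len=0.6661
  (v6,v2,v10) [-+-] → (-0.70558, -1.66102, -0.8404)–(-1.74433, -0.622267, -0.8404)  len=1.4690
  (v9,v8,v1) [+-+] → (1.982, 0, -0.8404)–(1.74433, 0.622267, -0.8404)  len=0.6661

Chained into 1 loop(s):
  loop 1: 10 segments, perimeter = 11.3628
Total perimeter = 11.363


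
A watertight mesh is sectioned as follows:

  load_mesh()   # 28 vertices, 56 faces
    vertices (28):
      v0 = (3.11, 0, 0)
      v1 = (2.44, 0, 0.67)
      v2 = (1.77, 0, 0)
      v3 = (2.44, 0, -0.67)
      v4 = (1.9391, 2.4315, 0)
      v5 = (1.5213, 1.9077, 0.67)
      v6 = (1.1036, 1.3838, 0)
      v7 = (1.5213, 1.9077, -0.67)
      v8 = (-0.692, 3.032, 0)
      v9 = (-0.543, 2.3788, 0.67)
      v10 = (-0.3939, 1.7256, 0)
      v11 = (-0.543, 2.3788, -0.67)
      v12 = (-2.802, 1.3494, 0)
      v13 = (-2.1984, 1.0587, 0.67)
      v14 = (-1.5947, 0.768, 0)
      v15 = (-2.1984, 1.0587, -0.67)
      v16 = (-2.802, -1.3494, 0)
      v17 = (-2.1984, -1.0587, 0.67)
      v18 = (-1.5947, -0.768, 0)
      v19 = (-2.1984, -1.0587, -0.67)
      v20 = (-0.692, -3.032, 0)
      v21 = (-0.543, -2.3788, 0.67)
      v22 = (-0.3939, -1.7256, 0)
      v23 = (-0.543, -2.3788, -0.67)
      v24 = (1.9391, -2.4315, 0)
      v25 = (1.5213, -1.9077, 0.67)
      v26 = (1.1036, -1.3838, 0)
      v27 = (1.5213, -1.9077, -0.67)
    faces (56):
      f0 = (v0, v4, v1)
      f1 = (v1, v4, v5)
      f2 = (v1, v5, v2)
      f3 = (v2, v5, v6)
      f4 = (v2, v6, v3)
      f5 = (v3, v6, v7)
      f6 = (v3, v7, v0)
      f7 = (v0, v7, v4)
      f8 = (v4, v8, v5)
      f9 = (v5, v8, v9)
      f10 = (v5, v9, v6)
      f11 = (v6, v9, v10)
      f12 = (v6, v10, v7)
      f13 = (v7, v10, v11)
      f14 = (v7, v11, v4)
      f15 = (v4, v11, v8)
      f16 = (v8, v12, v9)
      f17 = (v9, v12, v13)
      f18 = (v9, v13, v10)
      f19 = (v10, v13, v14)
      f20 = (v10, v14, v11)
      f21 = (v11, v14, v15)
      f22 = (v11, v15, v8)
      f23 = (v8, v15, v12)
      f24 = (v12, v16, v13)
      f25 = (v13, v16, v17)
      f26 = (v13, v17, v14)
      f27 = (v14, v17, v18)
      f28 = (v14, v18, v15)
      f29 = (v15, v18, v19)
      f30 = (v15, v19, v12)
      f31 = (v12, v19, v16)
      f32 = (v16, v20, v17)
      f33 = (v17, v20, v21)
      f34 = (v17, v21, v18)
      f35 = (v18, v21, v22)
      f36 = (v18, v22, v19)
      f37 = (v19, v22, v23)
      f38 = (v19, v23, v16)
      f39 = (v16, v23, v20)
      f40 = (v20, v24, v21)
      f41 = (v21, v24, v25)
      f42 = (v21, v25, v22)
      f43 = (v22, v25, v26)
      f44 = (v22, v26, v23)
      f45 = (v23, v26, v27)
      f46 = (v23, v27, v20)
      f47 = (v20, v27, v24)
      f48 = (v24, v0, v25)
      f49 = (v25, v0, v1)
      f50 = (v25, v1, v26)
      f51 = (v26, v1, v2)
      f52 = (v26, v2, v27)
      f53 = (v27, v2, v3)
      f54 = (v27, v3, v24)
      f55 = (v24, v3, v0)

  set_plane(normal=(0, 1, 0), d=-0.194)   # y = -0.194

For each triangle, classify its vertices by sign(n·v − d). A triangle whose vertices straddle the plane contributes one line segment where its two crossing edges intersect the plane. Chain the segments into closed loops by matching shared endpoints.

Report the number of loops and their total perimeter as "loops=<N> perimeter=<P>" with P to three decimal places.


Straddling triangles (16 of 56):
  (v12,v16,v13) [+-+] → (-2.802, -0.194, 0)–(-2.51239, -0.194, 0.321464)  len=0.4327
  (v13,v16,v17) [+--] → (-2.51239, -0.194, 0.321464)–(-2.1984, -0.194, 0.67)  len=0.4691
  (v13,v17,v14) [+-+] → (-2.1984, -0.194, 0.67)–(-1.91263, -0.194, 0.352844)  len=0.4269
  (v14,v17,v18) [+--] → (-1.91263, -0.194, 0.352844)–(-1.5947, -0.194, 0)  len=0.4749
  (v14,v18,v15) [+-+] → (-1.5947, -0.194, 0)–(-1.7844, -0.194, -0.210533)  len=0.2834
  (v15,v18,v19) [+--] → (-1.7844, -0.194, -0.210533)–(-2.1984, -0.194, -0.67)  len=0.6185
  (v15,v19,v12) [+-+] → (-2.1984, -0.194, -0.67)–(-2.41514, -0.194, -0.429417)  len=0.3238
  (v12,v19,v16) [+--] → (-2.41514, -0.194, -0.429417)–(-2.802, -0.194, 0)  len=0.5780
  (v24,v0,v25) [-+-] → (3.01658, -0.194, 0)–(2.94844, -0.194, 0.0681344)  len=0.0964
  (v25,v0,v1) [-++] → (2.94844, -0.194, 0.0681344)–(2.34657, -0.194, 0.67)  len=0.8512
  (v25,v1,v26) [-+-] → (2.34657, -0.194, 0.67)–(2.25265, -0.194, 0.57607)  len=0.1328
  (v26,v1,v2) [-++] → (2.25265, -0.194, 0.57607)–(1.67657, -0.194, 0)  len=0.8147
  (v26,v2,v27) [-+-] → (1.67657, -0.194, 0)–(1.74471, -0.194, -0.0681344)  len=0.0964
  (v27,v2,v3) [-++] → (1.74471, -0.194, -0.0681344)–(2.34657, -0.194, -0.67)  len=0.8512
  (v27,v3,v24) [-+-] → (2.34657, -0.194, -0.67)–(2.40004, -0.194, -0.616543)  len=0.0756
  (v24,v3,v0) [-++] → (2.40004, -0.194, -0.616543)–(3.01658, -0.194, 0)  len=0.8719

Chained into 2 loop(s):
  loop 1: 8 segments, perimeter = 3.6073
  loop 2: 8 segments, perimeter = 3.7901
Total perimeter = 7.397

loops=2 perimeter=7.397


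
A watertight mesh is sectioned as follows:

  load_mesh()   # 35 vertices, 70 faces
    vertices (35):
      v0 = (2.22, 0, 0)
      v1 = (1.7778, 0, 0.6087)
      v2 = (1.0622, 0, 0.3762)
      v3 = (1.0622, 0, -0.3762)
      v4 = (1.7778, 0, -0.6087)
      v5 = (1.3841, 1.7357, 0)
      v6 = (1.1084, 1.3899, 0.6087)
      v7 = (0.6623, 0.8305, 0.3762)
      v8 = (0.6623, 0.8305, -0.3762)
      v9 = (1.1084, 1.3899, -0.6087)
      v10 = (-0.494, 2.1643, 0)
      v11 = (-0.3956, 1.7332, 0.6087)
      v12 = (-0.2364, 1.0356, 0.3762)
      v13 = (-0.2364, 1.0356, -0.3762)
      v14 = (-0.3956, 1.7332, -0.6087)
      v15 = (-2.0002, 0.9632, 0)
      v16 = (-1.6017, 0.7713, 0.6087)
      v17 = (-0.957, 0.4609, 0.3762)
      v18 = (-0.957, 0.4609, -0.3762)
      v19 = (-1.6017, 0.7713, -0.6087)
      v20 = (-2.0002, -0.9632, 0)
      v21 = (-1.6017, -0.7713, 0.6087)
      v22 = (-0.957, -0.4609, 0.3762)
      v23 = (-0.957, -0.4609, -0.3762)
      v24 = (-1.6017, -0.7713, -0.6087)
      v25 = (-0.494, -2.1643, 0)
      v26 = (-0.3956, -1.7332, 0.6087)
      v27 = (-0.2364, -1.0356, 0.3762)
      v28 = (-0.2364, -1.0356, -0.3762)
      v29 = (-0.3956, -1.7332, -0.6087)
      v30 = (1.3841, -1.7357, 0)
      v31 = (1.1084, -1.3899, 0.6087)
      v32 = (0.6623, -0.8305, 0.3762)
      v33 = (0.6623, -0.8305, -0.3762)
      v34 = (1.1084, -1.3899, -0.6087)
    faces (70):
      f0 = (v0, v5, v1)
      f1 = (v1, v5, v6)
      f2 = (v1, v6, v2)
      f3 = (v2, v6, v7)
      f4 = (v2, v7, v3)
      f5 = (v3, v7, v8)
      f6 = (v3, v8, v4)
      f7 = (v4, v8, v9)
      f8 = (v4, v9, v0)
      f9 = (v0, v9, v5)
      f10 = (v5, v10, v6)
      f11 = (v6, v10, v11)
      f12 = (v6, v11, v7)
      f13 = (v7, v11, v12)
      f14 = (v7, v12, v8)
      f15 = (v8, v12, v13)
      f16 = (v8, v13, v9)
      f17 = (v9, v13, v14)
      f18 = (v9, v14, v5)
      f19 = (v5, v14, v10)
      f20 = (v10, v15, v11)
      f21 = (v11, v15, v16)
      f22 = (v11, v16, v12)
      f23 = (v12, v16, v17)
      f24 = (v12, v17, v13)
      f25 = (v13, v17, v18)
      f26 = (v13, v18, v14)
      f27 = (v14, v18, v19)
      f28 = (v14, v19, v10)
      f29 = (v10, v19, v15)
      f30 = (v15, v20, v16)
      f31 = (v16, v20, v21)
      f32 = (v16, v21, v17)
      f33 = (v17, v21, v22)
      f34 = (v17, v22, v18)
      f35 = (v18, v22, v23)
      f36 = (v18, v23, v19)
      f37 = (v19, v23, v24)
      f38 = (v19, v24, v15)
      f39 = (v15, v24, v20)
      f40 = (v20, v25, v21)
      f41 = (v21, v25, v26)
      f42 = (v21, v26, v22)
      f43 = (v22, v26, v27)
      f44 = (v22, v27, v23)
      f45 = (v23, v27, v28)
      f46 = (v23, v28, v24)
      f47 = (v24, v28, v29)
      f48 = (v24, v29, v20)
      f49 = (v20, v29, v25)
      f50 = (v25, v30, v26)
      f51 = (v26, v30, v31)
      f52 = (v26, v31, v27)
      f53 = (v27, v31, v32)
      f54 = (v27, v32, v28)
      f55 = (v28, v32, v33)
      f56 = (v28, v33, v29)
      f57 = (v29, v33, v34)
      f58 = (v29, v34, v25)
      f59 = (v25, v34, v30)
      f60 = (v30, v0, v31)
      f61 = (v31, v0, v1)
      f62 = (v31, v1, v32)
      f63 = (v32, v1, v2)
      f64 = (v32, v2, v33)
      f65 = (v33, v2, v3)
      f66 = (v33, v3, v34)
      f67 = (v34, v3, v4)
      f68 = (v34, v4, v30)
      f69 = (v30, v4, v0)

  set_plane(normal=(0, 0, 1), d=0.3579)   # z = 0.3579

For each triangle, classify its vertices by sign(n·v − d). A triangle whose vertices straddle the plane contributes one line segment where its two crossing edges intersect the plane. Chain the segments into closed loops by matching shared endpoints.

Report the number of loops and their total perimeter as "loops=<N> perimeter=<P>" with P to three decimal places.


Straddling triangles (28 of 70):
  (v0,v5,v1) [--+] → (1.61559, 0.715153, 0.3579)–(1.96, 0, 0.3579)  len=0.7938
  (v1,v5,v6) [+-+] → (1.61559, 0.715153, 0.3579)–(1.222, 1.53238, 0.3579)  len=0.9071
  (v2,v7,v3) [++-] → (0.672026, 0.8103, 0.3579)–(1.0622, 0, 0.3579)  len=0.8993
  (v3,v7,v8) [-+-] → (0.672026, 0.8103, 0.3579)–(0.6623, 0.8305, 0.3579)  len=0.0224
  (v5,v10,v6) [--+] → (0.44817, 1.70897, 0.3579)–(1.222, 1.53238, 0.3579)  len=0.7937
  (v6,v10,v11) [+-+] → (0.44817, 1.70897, 0.3579)–(-0.436143, 1.91082, 0.3579)  len=0.9071
  (v7,v12,v8) [++-] → (-0.214542, 1.03061, 0.3579)–(0.6623, 0.8305, 0.3579)  len=0.8994
  (v8,v12,v13) [-+-] → (-0.214542, 1.03061, 0.3579)–(-0.2364, 1.0356, 0.3579)  len=0.0224
  (v10,v15,v11) [--+] → (-1.05674, 1.41594, 0.3579)–(-0.436143, 1.91082, 0.3579)  len=0.7938
  (v11,v15,v16) [+-+] → (-1.05674, 1.41594, 0.3579)–(-1.76589, 0.850368, 0.3579)  len=0.9071
  (v12,v17,v13) [++-] → (-0.939473, 0.474878, 0.3579)–(-0.2364, 1.0356, 0.3579)  len=0.8993
  (v13,v17,v18) [-+-] → (-0.939473, 0.474878, 0.3579)–(-0.957, 0.4609, 0.3579)  len=0.0224
  (v15,v20,v16) [--+] → (-1.76589, 0.0566415, 0.3579)–(-1.76589, 0.850368, 0.3579)  len=0.7937
  (v16,v20,v21) [+-+] → (-1.76589, 0.0566415, 0.3579)–(-1.76589, -0.850368, 0.3579)  len=0.9070
  (v17,v22,v18) [++-] → (-0.957, -0.43848, 0.3579)–(-0.957, 0.4609, 0.3579)  len=0.8994
  (v18,v22,v23) [-+-] → (-0.957, -0.43848, 0.3579)–(-0.957, -0.4609, 0.3579)  len=0.0224
  (v20,v25,v21) [--+] → (-1.1453, -1.34525, 0.3579)–(-1.76589, -0.850368, 0.3579)  len=0.7938
  (v21,v25,v26) [+-+] → (-1.1453, -1.34525, 0.3579)–(-0.436143, -1.91082, 0.3579)  len=0.9071
  (v22,v27,v23) [++-] → (-0.253927, -1.02162, 0.3579)–(-0.957, -0.4609, 0.3579)  len=0.8993
  (v23,v27,v28) [-+-] → (-0.253927, -1.02162, 0.3579)–(-0.2364, -1.0356, 0.3579)  len=0.0224
  (v25,v30,v26) [--+] → (0.337682, -1.73423, 0.3579)–(-0.436143, -1.91082, 0.3579)  len=0.7937
  (v26,v30,v31) [+-+] → (0.337682, -1.73423, 0.3579)–(1.222, -1.53238, 0.3579)  len=0.9071
  (v27,v32,v28) [++-] → (0.640442, -0.835488, 0.3579)–(-0.2364, -1.0356, 0.3579)  len=0.8994
  (v28,v32,v33) [-+-] → (0.640442, -0.835488, 0.3579)–(0.6623, -0.8305, 0.3579)  len=0.0224
  (v30,v0,v31) [--+] → (1.56641, -0.817226, 0.3579)–(1.222, -1.53238, 0.3579)  len=0.7938
  (v31,v0,v1) [+-+] → (1.56641, -0.817226, 0.3579)–(1.96, 0, 0.3579)  len=0.9071
  (v32,v2,v33) [++-] → (1.05247, -0.0201996, 0.3579)–(0.6623, -0.8305, 0.3579)  len=0.8993
  (v33,v2,v3) [-+-] → (1.05247, -0.0201996, 0.3579)–(1.0622, 0, 0.3579)  len=0.0224

Chained into 2 loop(s):
  loop 1: 14 segments, perimeter = 11.9056
  loop 2: 14 segments, perimeter = 6.4524
Total perimeter = 18.358

loops=2 perimeter=18.358
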